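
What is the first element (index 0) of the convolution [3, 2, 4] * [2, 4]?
Use y[k] = Σ_i a[i]·b[k-i] at k=0. y[0] = 3×2 = 6

6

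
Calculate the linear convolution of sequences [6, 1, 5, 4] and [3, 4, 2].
y[0] = 6×3 = 18; y[1] = 6×4 + 1×3 = 27; y[2] = 6×2 + 1×4 + 5×3 = 31; y[3] = 1×2 + 5×4 + 4×3 = 34; y[4] = 5×2 + 4×4 = 26; y[5] = 4×2 = 8

[18, 27, 31, 34, 26, 8]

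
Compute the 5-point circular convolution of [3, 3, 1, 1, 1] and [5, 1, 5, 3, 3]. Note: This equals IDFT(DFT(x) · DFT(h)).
Either evaluate y[k] = Σ_j x[j]·h[(k-j) mod 5] directly, or use IDFT(DFT(x) · DFT(h)). y[0] = 3×5 + 3×3 + 1×3 + 1×5 + 1×1 = 33; y[1] = 3×1 + 3×5 + 1×3 + 1×3 + 1×5 = 29; y[2] = 3×5 + 3×1 + 1×5 + 1×3 + 1×3 = 29; y[3] = 3×3 + 3×5 + 1×1 + 1×5 + 1×3 = 33; y[4] = 3×3 + 3×3 + 1×5 + 1×1 + 1×5 = 29. Result: [33, 29, 29, 33, 29]

[33, 29, 29, 33, 29]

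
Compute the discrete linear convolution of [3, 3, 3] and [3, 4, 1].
y[0] = 3×3 = 9; y[1] = 3×4 + 3×3 = 21; y[2] = 3×1 + 3×4 + 3×3 = 24; y[3] = 3×1 + 3×4 = 15; y[4] = 3×1 = 3

[9, 21, 24, 15, 3]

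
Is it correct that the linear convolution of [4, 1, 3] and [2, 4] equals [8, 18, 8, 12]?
Recompute linear convolution of [4, 1, 3] and [2, 4]: y[0] = 4×2 = 8; y[1] = 4×4 + 1×2 = 18; y[2] = 1×4 + 3×2 = 10; y[3] = 3×4 = 12 → [8, 18, 10, 12]. Compare to given [8, 18, 8, 12]: they differ at index 2: given 8, correct 10, so answer: No

No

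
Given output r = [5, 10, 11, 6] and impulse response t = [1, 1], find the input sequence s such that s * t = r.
Deconvolve r=[5, 10, 11, 6] by t=[1, 1]. Since t[0]=1, solve forward: s[0] = r[0] / 1 = 5; s[1] = (r[1] - 5×1) / 1 = 5; s[2] = (r[2] - 5×1) / 1 = 6. So s = [5, 5, 6]. Check by forward convolution: r[0] = 5×1 = 5; r[1] = 5×1 + 5×1 = 10; r[2] = 5×1 + 6×1 = 11; r[3] = 6×1 = 6

[5, 5, 6]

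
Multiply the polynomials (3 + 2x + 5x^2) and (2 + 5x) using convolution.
Ascending coefficients: a = [3, 2, 5], b = [2, 5]. c[0] = 3×2 = 6; c[1] = 3×5 + 2×2 = 19; c[2] = 2×5 + 5×2 = 20; c[3] = 5×5 = 25. Result coefficients: [6, 19, 20, 25] → 6 + 19x + 20x^2 + 25x^3

6 + 19x + 20x^2 + 25x^3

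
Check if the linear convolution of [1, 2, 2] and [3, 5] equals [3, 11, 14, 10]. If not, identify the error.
Recompute linear convolution of [1, 2, 2] and [3, 5]: y[0] = 1×3 = 3; y[1] = 1×5 + 2×3 = 11; y[2] = 2×5 + 2×3 = 16; y[3] = 2×5 = 10 → [3, 11, 16, 10]. Compare to given [3, 11, 14, 10]: they differ at index 2: given 14, correct 16, so answer: No

No. Error at index 2: given 14, correct 16.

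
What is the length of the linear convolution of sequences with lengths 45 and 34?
Linear/full convolution length: m + n - 1 = 45 + 34 - 1 = 78

78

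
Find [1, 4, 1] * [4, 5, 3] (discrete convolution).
y[0] = 1×4 = 4; y[1] = 1×5 + 4×4 = 21; y[2] = 1×3 + 4×5 + 1×4 = 27; y[3] = 4×3 + 1×5 = 17; y[4] = 1×3 = 3

[4, 21, 27, 17, 3]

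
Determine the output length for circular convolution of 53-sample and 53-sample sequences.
Circular convolution (zero-padding the shorter input) has length max(m, n) = max(53, 53) = 53

53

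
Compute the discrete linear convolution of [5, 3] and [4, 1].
y[0] = 5×4 = 20; y[1] = 5×1 + 3×4 = 17; y[2] = 3×1 = 3

[20, 17, 3]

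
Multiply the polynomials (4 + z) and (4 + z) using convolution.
Ascending coefficients: a = [4, 1], b = [4, 1]. c[0] = 4×4 = 16; c[1] = 4×1 + 1×4 = 8; c[2] = 1×1 = 1. Result coefficients: [16, 8, 1] → 16 + 8z + z^2

16 + 8z + z^2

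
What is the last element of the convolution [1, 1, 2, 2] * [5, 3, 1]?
Use y[k] = Σ_i a[i]·b[k-i] at k=5. y[5] = 2×1 = 2

2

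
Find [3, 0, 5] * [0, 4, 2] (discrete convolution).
y[0] = 3×0 = 0; y[1] = 3×4 + 0×0 = 12; y[2] = 3×2 + 0×4 + 5×0 = 6; y[3] = 0×2 + 5×4 = 20; y[4] = 5×2 = 10

[0, 12, 6, 20, 10]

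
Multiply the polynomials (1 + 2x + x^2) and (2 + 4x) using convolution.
Ascending coefficients: a = [1, 2, 1], b = [2, 4]. c[0] = 1×2 = 2; c[1] = 1×4 + 2×2 = 8; c[2] = 2×4 + 1×2 = 10; c[3] = 1×4 = 4. Result coefficients: [2, 8, 10, 4] → 2 + 8x + 10x^2 + 4x^3

2 + 8x + 10x^2 + 4x^3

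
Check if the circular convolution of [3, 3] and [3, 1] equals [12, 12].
Recompute circular convolution of [3, 3] and [3, 1]: y[0] = 3×3 + 3×1 = 12; y[1] = 3×1 + 3×3 = 12 → [12, 12]. Given [12, 12] matches, so answer: Yes

Yes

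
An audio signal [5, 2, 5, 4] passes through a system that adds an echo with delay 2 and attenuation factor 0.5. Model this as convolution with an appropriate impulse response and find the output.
Direct-path + delayed-attenuated-path model → impulse response h = [1, 0, 0.5] (1 at lag 0, 0.5 at lag 2). Output y[n] = x[n] + 0.5·x[n - 2] (with x[n] = 0 outside 0..3): y[0] = 5 + 0.5×0 = 5; y[1] = 2 + 0.5×0 = 2; y[2] = 5 + 0.5×5 = 7.5; y[3] = 4 + 0.5×2 = 5.0; y[4] = 0 + 0.5×5 = 2.5; y[5] = 0 + 0.5×4 = 2.0. So y = [5, 2, 7.5, 5.0, 2.5, 2.0]

[5, 2, 7.5, 5.0, 2.5, 2.0]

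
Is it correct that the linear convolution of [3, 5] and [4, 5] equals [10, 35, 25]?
Recompute linear convolution of [3, 5] and [4, 5]: y[0] = 3×4 = 12; y[1] = 3×5 + 5×4 = 35; y[2] = 5×5 = 25 → [12, 35, 25]. Compare to given [10, 35, 25]: they differ at index 0: given 10, correct 12, so answer: No

No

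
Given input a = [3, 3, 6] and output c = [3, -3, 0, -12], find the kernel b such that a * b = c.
Output length 4 = len(a) + len(b) - 1 ⇒ len(b) = 2. Solve b forward using b[k] = (c[k] - Σ_{i≥1} a[i]·b[k-i]) / a[0]: b[0] = c[0] / a[0] = 3 / 3 = 1; b[1] = (c[1] - 3×1) / a[0] = (-3 - 3×1) / 3 = -2. So b = [1, -2]. Forward-check [3, 3, 6] * [1, -2]: c[0] = 3×1 = 3; c[1] = 3×-2 + 3×1 = -3; c[2] = 3×-2 + 6×1 = 0; c[3] = 6×-2 = -12 → [3, -3, 0, -12] ✓

[1, -2]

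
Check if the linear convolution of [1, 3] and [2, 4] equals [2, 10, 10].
Recompute linear convolution of [1, 3] and [2, 4]: y[0] = 1×2 = 2; y[1] = 1×4 + 3×2 = 10; y[2] = 3×4 = 12 → [2, 10, 12]. Compare to given [2, 10, 10]: they differ at index 2: given 10, correct 12, so answer: No

No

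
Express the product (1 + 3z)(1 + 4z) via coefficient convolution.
Ascending coefficients: a = [1, 3], b = [1, 4]. c[0] = 1×1 = 1; c[1] = 1×4 + 3×1 = 7; c[2] = 3×4 = 12. Result coefficients: [1, 7, 12] → 1 + 7z + 12z^2

1 + 7z + 12z^2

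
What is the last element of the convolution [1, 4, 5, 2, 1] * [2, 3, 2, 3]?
Use y[k] = Σ_i a[i]·b[k-i] at k=7. y[7] = 1×3 = 3

3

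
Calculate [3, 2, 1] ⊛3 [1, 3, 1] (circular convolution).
Use y[k] = Σ_j x[j]·h[(k-j) mod 3]. y[0] = 3×1 + 2×1 + 1×3 = 8; y[1] = 3×3 + 2×1 + 1×1 = 12; y[2] = 3×1 + 2×3 + 1×1 = 10. Result: [8, 12, 10]

[8, 12, 10]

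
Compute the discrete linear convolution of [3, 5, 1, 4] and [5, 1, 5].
y[0] = 3×5 = 15; y[1] = 3×1 + 5×5 = 28; y[2] = 3×5 + 5×1 + 1×5 = 25; y[3] = 5×5 + 1×1 + 4×5 = 46; y[4] = 1×5 + 4×1 = 9; y[5] = 4×5 = 20

[15, 28, 25, 46, 9, 20]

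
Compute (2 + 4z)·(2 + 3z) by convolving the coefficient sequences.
Ascending coefficients: a = [2, 4], b = [2, 3]. c[0] = 2×2 = 4; c[1] = 2×3 + 4×2 = 14; c[2] = 4×3 = 12. Result coefficients: [4, 14, 12] → 4 + 14z + 12z^2

4 + 14z + 12z^2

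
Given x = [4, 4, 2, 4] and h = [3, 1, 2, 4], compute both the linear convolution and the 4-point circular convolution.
Linear: y_lin[0] = 4×3 = 12; y_lin[1] = 4×1 + 4×3 = 16; y_lin[2] = 4×2 + 4×1 + 2×3 = 18; y_lin[3] = 4×4 + 4×2 + 2×1 + 4×3 = 38; y_lin[4] = 4×4 + 2×2 + 4×1 = 24; y_lin[5] = 2×4 + 4×2 = 16; y_lin[6] = 4×4 = 16 → [12, 16, 18, 38, 24, 16, 16]. Circular (length 4): y[0] = 4×3 + 4×4 + 2×2 + 4×1 = 36; y[1] = 4×1 + 4×3 + 2×4 + 4×2 = 32; y[2] = 4×2 + 4×1 + 2×3 + 4×4 = 34; y[3] = 4×4 + 4×2 + 2×1 + 4×3 = 38 → [36, 32, 34, 38]

Linear: [12, 16, 18, 38, 24, 16, 16], Circular: [36, 32, 34, 38]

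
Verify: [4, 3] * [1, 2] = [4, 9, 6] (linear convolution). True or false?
Recompute linear convolution of [4, 3] and [1, 2]: y[0] = 4×1 = 4; y[1] = 4×2 + 3×1 = 11; y[2] = 3×2 = 6 → [4, 11, 6]. Compare to given [4, 9, 6]: they differ at index 1: given 9, correct 11, so answer: No

No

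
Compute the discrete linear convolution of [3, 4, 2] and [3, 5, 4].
y[0] = 3×3 = 9; y[1] = 3×5 + 4×3 = 27; y[2] = 3×4 + 4×5 + 2×3 = 38; y[3] = 4×4 + 2×5 = 26; y[4] = 2×4 = 8

[9, 27, 38, 26, 8]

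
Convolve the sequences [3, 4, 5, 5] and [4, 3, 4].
y[0] = 3×4 = 12; y[1] = 3×3 + 4×4 = 25; y[2] = 3×4 + 4×3 + 5×4 = 44; y[3] = 4×4 + 5×3 + 5×4 = 51; y[4] = 5×4 + 5×3 = 35; y[5] = 5×4 = 20

[12, 25, 44, 51, 35, 20]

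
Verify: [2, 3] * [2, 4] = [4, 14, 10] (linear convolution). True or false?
Recompute linear convolution of [2, 3] and [2, 4]: y[0] = 2×2 = 4; y[1] = 2×4 + 3×2 = 14; y[2] = 3×4 = 12 → [4, 14, 12]. Compare to given [4, 14, 10]: they differ at index 2: given 10, correct 12, so answer: No

No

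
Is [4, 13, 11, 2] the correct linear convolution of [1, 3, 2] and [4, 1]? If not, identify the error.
Recompute linear convolution of [1, 3, 2] and [4, 1]: y[0] = 1×4 = 4; y[1] = 1×1 + 3×4 = 13; y[2] = 3×1 + 2×4 = 11; y[3] = 2×1 = 2 → [4, 13, 11, 2]. Given [4, 13, 11, 2] matches, so answer: Yes

Yes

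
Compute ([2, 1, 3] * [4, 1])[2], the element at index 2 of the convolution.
Use y[k] = Σ_i a[i]·b[k-i] at k=2. y[2] = 1×1 + 3×4 = 13

13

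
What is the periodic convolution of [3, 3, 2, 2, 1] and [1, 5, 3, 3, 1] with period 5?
Use y[k] = Σ_j x[j]·h[(k-j) mod 5]. y[0] = 3×1 + 3×1 + 2×3 + 2×3 + 1×5 = 23; y[1] = 3×5 + 3×1 + 2×1 + 2×3 + 1×3 = 29; y[2] = 3×3 + 3×5 + 2×1 + 2×1 + 1×3 = 31; y[3] = 3×3 + 3×3 + 2×5 + 2×1 + 1×1 = 31; y[4] = 3×1 + 3×3 + 2×3 + 2×5 + 1×1 = 29. Result: [23, 29, 31, 31, 29]

[23, 29, 31, 31, 29]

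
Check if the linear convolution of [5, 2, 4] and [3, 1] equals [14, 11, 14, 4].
Recompute linear convolution of [5, 2, 4] and [3, 1]: y[0] = 5×3 = 15; y[1] = 5×1 + 2×3 = 11; y[2] = 2×1 + 4×3 = 14; y[3] = 4×1 = 4 → [15, 11, 14, 4]. Compare to given [14, 11, 14, 4]: they differ at index 0: given 14, correct 15, so answer: No

No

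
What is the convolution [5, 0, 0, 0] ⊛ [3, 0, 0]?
y[0] = 5×3 = 15; y[1] = 5×0 + 0×3 = 0; y[2] = 5×0 + 0×0 + 0×3 = 0; y[3] = 0×0 + 0×0 + 0×3 = 0; y[4] = 0×0 + 0×0 = 0; y[5] = 0×0 = 0

[15, 0, 0, 0, 0, 0]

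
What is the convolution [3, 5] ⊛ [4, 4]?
y[0] = 3×4 = 12; y[1] = 3×4 + 5×4 = 32; y[2] = 5×4 = 20

[12, 32, 20]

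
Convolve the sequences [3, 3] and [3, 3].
y[0] = 3×3 = 9; y[1] = 3×3 + 3×3 = 18; y[2] = 3×3 = 9

[9, 18, 9]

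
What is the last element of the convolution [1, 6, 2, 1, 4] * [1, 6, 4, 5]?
Use y[k] = Σ_i a[i]·b[k-i] at k=7. y[7] = 4×5 = 20

20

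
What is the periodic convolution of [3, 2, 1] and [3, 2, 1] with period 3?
Use y[k] = Σ_j f[j]·g[(k-j) mod 3]. y[0] = 3×3 + 2×1 + 1×2 = 13; y[1] = 3×2 + 2×3 + 1×1 = 13; y[2] = 3×1 + 2×2 + 1×3 = 10. Result: [13, 13, 10]

[13, 13, 10]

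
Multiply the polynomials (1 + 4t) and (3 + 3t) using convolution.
Ascending coefficients: a = [1, 4], b = [3, 3]. c[0] = 1×3 = 3; c[1] = 1×3 + 4×3 = 15; c[2] = 4×3 = 12. Result coefficients: [3, 15, 12] → 3 + 15t + 12t^2

3 + 15t + 12t^2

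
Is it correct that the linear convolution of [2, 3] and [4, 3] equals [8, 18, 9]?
Recompute linear convolution of [2, 3] and [4, 3]: y[0] = 2×4 = 8; y[1] = 2×3 + 3×4 = 18; y[2] = 3×3 = 9 → [8, 18, 9]. Given [8, 18, 9] matches, so answer: Yes

Yes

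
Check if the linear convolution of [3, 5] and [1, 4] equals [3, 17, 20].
Recompute linear convolution of [3, 5] and [1, 4]: y[0] = 3×1 = 3; y[1] = 3×4 + 5×1 = 17; y[2] = 5×4 = 20 → [3, 17, 20]. Given [3, 17, 20] matches, so answer: Yes

Yes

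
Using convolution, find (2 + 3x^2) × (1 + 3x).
Ascending coefficients: a = [2, 0, 3], b = [1, 3]. c[0] = 2×1 = 2; c[1] = 2×3 + 0×1 = 6; c[2] = 0×3 + 3×1 = 3; c[3] = 3×3 = 9. Result coefficients: [2, 6, 3, 9] → 2 + 6x + 3x^2 + 9x^3

2 + 6x + 3x^2 + 9x^3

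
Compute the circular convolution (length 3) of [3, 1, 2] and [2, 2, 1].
Use y[k] = Σ_j u[j]·v[(k-j) mod 3]. y[0] = 3×2 + 1×1 + 2×2 = 11; y[1] = 3×2 + 1×2 + 2×1 = 10; y[2] = 3×1 + 1×2 + 2×2 = 9. Result: [11, 10, 9]

[11, 10, 9]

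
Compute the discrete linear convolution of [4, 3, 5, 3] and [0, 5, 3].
y[0] = 4×0 = 0; y[1] = 4×5 + 3×0 = 20; y[2] = 4×3 + 3×5 + 5×0 = 27; y[3] = 3×3 + 5×5 + 3×0 = 34; y[4] = 5×3 + 3×5 = 30; y[5] = 3×3 = 9

[0, 20, 27, 34, 30, 9]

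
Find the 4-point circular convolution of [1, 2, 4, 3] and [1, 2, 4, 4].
Use y[k] = Σ_j f[j]·g[(k-j) mod 4]. y[0] = 1×1 + 2×4 + 4×4 + 3×2 = 31; y[1] = 1×2 + 2×1 + 4×4 + 3×4 = 32; y[2] = 1×4 + 2×2 + 4×1 + 3×4 = 24; y[3] = 1×4 + 2×4 + 4×2 + 3×1 = 23. Result: [31, 32, 24, 23]

[31, 32, 24, 23]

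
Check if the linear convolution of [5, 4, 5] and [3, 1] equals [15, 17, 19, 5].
Recompute linear convolution of [5, 4, 5] and [3, 1]: y[0] = 5×3 = 15; y[1] = 5×1 + 4×3 = 17; y[2] = 4×1 + 5×3 = 19; y[3] = 5×1 = 5 → [15, 17, 19, 5]. Given [15, 17, 19, 5] matches, so answer: Yes

Yes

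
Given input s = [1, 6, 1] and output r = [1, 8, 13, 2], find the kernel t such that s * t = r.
Output length 4 = len(s) + len(t) - 1 ⇒ len(t) = 2. Solve t forward using t[k] = (r[k] - Σ_{i≥1} s[i]·t[k-i]) / s[0]: t[0] = r[0] / s[0] = 1 / 1 = 1; t[1] = (r[1] - 6×1) / s[0] = (8 - 6×1) / 1 = 2. So t = [1, 2]. Forward-check [1, 6, 1] * [1, 2]: r[0] = 1×1 = 1; r[1] = 1×2 + 6×1 = 8; r[2] = 6×2 + 1×1 = 13; r[3] = 1×2 = 2 → [1, 8, 13, 2] ✓

[1, 2]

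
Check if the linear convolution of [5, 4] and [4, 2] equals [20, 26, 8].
Recompute linear convolution of [5, 4] and [4, 2]: y[0] = 5×4 = 20; y[1] = 5×2 + 4×4 = 26; y[2] = 4×2 = 8 → [20, 26, 8]. Given [20, 26, 8] matches, so answer: Yes

Yes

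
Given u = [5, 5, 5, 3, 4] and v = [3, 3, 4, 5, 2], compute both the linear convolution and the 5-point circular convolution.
Linear: y_lin[0] = 5×3 = 15; y_lin[1] = 5×3 + 5×3 = 30; y_lin[2] = 5×4 + 5×3 + 5×3 = 50; y_lin[3] = 5×5 + 5×4 + 5×3 + 3×3 = 69; y_lin[4] = 5×2 + 5×5 + 5×4 + 3×3 + 4×3 = 76; y_lin[5] = 5×2 + 5×5 + 3×4 + 4×3 = 59; y_lin[6] = 5×2 + 3×5 + 4×4 = 41; y_lin[7] = 3×2 + 4×5 = 26; y_lin[8] = 4×2 = 8 → [15, 30, 50, 69, 76, 59, 41, 26, 8]. Circular (length 5): y[0] = 5×3 + 5×2 + 5×5 + 3×4 + 4×3 = 74; y[1] = 5×3 + 5×3 + 5×2 + 3×5 + 4×4 = 71; y[2] = 5×4 + 5×3 + 5×3 + 3×2 + 4×5 = 76; y[3] = 5×5 + 5×4 + 5×3 + 3×3 + 4×2 = 77; y[4] = 5×2 + 5×5 + 5×4 + 3×3 + 4×3 = 76 → [74, 71, 76, 77, 76]

Linear: [15, 30, 50, 69, 76, 59, 41, 26, 8], Circular: [74, 71, 76, 77, 76]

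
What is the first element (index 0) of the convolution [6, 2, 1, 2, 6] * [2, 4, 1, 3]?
Use y[k] = Σ_i a[i]·b[k-i] at k=0. y[0] = 6×2 = 12

12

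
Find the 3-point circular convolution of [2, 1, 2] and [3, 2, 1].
Use y[k] = Σ_j u[j]·v[(k-j) mod 3]. y[0] = 2×3 + 1×1 + 2×2 = 11; y[1] = 2×2 + 1×3 + 2×1 = 9; y[2] = 2×1 + 1×2 + 2×3 = 10. Result: [11, 9, 10]

[11, 9, 10]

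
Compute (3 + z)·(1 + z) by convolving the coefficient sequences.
Ascending coefficients: a = [3, 1], b = [1, 1]. c[0] = 3×1 = 3; c[1] = 3×1 + 1×1 = 4; c[2] = 1×1 = 1. Result coefficients: [3, 4, 1] → 3 + 4z + z^2

3 + 4z + z^2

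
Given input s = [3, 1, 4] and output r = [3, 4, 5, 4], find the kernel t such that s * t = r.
Output length 4 = len(s) + len(t) - 1 ⇒ len(t) = 2. Solve t forward using t[k] = (r[k] - Σ_{i≥1} s[i]·t[k-i]) / s[0]: t[0] = r[0] / s[0] = 3 / 3 = 1; t[1] = (r[1] - 1×1) / s[0] = (4 - 1×1) / 3 = 1. So t = [1, 1]. Forward-check [3, 1, 4] * [1, 1]: r[0] = 3×1 = 3; r[1] = 3×1 + 1×1 = 4; r[2] = 1×1 + 4×1 = 5; r[3] = 4×1 = 4 → [3, 4, 5, 4] ✓

[1, 1]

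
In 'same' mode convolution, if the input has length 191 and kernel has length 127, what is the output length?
'Same' mode returns an output with the same length as the input: 191

191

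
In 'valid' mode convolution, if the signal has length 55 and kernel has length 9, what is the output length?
'Valid' mode counts only positions where the kernel fully overlaps the signal: m - n + 1 = 55 - 9 + 1 = 47

47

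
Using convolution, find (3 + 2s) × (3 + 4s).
Ascending coefficients: a = [3, 2], b = [3, 4]. c[0] = 3×3 = 9; c[1] = 3×4 + 2×3 = 18; c[2] = 2×4 = 8. Result coefficients: [9, 18, 8] → 9 + 18s + 8s^2

9 + 18s + 8s^2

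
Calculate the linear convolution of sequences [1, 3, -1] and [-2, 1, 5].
y[0] = 1×-2 = -2; y[1] = 1×1 + 3×-2 = -5; y[2] = 1×5 + 3×1 + -1×-2 = 10; y[3] = 3×5 + -1×1 = 14; y[4] = -1×5 = -5

[-2, -5, 10, 14, -5]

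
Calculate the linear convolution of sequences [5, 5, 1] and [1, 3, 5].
y[0] = 5×1 = 5; y[1] = 5×3 + 5×1 = 20; y[2] = 5×5 + 5×3 + 1×1 = 41; y[3] = 5×5 + 1×3 = 28; y[4] = 1×5 = 5

[5, 20, 41, 28, 5]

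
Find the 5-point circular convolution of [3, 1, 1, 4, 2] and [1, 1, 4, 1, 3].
Use y[k] = Σ_j f[j]·g[(k-j) mod 5]. y[0] = 3×1 + 1×3 + 1×1 + 4×4 + 2×1 = 25; y[1] = 3×1 + 1×1 + 1×3 + 4×1 + 2×4 = 19; y[2] = 3×4 + 1×1 + 1×1 + 4×3 + 2×1 = 28; y[3] = 3×1 + 1×4 + 1×1 + 4×1 + 2×3 = 18; y[4] = 3×3 + 1×1 + 1×4 + 4×1 + 2×1 = 20. Result: [25, 19, 28, 18, 20]

[25, 19, 28, 18, 20]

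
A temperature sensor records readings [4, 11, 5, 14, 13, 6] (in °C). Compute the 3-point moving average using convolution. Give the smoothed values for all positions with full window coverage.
3-point moving average kernel = [1, 1, 1]. Apply in 'valid' mode (full window coverage): avg[0] = (4 + 11 + 5) / 3 = 6.67; avg[1] = (11 + 5 + 14) / 3 = 10.0; avg[2] = (5 + 14 + 13) / 3 = 10.67; avg[3] = (14 + 13 + 6) / 3 = 11.0. Smoothed values: [6.67, 10.0, 10.67, 11.0]

[6.67, 10.0, 10.67, 11.0]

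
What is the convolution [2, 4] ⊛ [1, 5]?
y[0] = 2×1 = 2; y[1] = 2×5 + 4×1 = 14; y[2] = 4×5 = 20

[2, 14, 20]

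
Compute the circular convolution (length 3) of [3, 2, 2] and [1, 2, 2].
Use y[k] = Σ_j a[j]·b[(k-j) mod 3]. y[0] = 3×1 + 2×2 + 2×2 = 11; y[1] = 3×2 + 2×1 + 2×2 = 12; y[2] = 3×2 + 2×2 + 2×1 = 12. Result: [11, 12, 12]

[11, 12, 12]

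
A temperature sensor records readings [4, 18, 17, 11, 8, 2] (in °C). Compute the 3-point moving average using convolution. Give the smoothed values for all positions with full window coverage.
3-point moving average kernel = [1, 1, 1]. Apply in 'valid' mode (full window coverage): avg[0] = (4 + 18 + 17) / 3 = 13.0; avg[1] = (18 + 17 + 11) / 3 = 15.33; avg[2] = (17 + 11 + 8) / 3 = 12.0; avg[3] = (11 + 8 + 2) / 3 = 7.0. Smoothed values: [13.0, 15.33, 12.0, 7.0]

[13.0, 15.33, 12.0, 7.0]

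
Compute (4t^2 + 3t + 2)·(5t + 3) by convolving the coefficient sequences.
Ascending coefficients: a = [2, 3, 4], b = [3, 5]. c[0] = 2×3 = 6; c[1] = 2×5 + 3×3 = 19; c[2] = 3×5 + 4×3 = 27; c[3] = 4×5 = 20. Result coefficients: [6, 19, 27, 20] → 20t^3 + 27t^2 + 19t + 6

20t^3 + 27t^2 + 19t + 6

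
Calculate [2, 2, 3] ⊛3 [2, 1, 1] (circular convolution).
Use y[k] = Σ_j s[j]·t[(k-j) mod 3]. y[0] = 2×2 + 2×1 + 3×1 = 9; y[1] = 2×1 + 2×2 + 3×1 = 9; y[2] = 2×1 + 2×1 + 3×2 = 10. Result: [9, 9, 10]

[9, 9, 10]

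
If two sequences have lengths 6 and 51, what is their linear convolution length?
Linear/full convolution length: m + n - 1 = 6 + 51 - 1 = 56

56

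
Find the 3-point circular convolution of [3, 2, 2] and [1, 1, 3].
Use y[k] = Σ_j a[j]·b[(k-j) mod 3]. y[0] = 3×1 + 2×3 + 2×1 = 11; y[1] = 3×1 + 2×1 + 2×3 = 11; y[2] = 3×3 + 2×1 + 2×1 = 13. Result: [11, 11, 13]

[11, 11, 13]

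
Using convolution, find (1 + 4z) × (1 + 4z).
Ascending coefficients: a = [1, 4], b = [1, 4]. c[0] = 1×1 = 1; c[1] = 1×4 + 4×1 = 8; c[2] = 4×4 = 16. Result coefficients: [1, 8, 16] → 1 + 8z + 16z^2

1 + 8z + 16z^2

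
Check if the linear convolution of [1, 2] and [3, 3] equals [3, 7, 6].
Recompute linear convolution of [1, 2] and [3, 3]: y[0] = 1×3 = 3; y[1] = 1×3 + 2×3 = 9; y[2] = 2×3 = 6 → [3, 9, 6]. Compare to given [3, 7, 6]: they differ at index 1: given 7, correct 9, so answer: No

No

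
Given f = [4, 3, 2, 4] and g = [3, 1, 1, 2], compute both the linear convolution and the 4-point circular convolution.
Linear: y_lin[0] = 4×3 = 12; y_lin[1] = 4×1 + 3×3 = 13; y_lin[2] = 4×1 + 3×1 + 2×3 = 13; y_lin[3] = 4×2 + 3×1 + 2×1 + 4×3 = 25; y_lin[4] = 3×2 + 2×1 + 4×1 = 12; y_lin[5] = 2×2 + 4×1 = 8; y_lin[6] = 4×2 = 8 → [12, 13, 13, 25, 12, 8, 8]. Circular (length 4): y[0] = 4×3 + 3×2 + 2×1 + 4×1 = 24; y[1] = 4×1 + 3×3 + 2×2 + 4×1 = 21; y[2] = 4×1 + 3×1 + 2×3 + 4×2 = 21; y[3] = 4×2 + 3×1 + 2×1 + 4×3 = 25 → [24, 21, 21, 25]

Linear: [12, 13, 13, 25, 12, 8, 8], Circular: [24, 21, 21, 25]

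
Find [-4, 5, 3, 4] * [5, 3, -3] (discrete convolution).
y[0] = -4×5 = -20; y[1] = -4×3 + 5×5 = 13; y[2] = -4×-3 + 5×3 + 3×5 = 42; y[3] = 5×-3 + 3×3 + 4×5 = 14; y[4] = 3×-3 + 4×3 = 3; y[5] = 4×-3 = -12

[-20, 13, 42, 14, 3, -12]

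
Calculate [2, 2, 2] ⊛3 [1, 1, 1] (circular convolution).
Use y[k] = Σ_j s[j]·t[(k-j) mod 3]. y[0] = 2×1 + 2×1 + 2×1 = 6; y[1] = 2×1 + 2×1 + 2×1 = 6; y[2] = 2×1 + 2×1 + 2×1 = 6. Result: [6, 6, 6]

[6, 6, 6]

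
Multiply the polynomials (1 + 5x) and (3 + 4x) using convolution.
Ascending coefficients: a = [1, 5], b = [3, 4]. c[0] = 1×3 = 3; c[1] = 1×4 + 5×3 = 19; c[2] = 5×4 = 20. Result coefficients: [3, 19, 20] → 3 + 19x + 20x^2

3 + 19x + 20x^2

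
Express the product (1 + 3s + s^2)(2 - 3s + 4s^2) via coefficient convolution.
Ascending coefficients: a = [1, 3, 1], b = [2, -3, 4]. c[0] = 1×2 = 2; c[1] = 1×-3 + 3×2 = 3; c[2] = 1×4 + 3×-3 + 1×2 = -3; c[3] = 3×4 + 1×-3 = 9; c[4] = 1×4 = 4. Result coefficients: [2, 3, -3, 9, 4] → 2 + 3s - 3s^2 + 9s^3 + 4s^4

2 + 3s - 3s^2 + 9s^3 + 4s^4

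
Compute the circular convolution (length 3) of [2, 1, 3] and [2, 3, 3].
Use y[k] = Σ_j u[j]·v[(k-j) mod 3]. y[0] = 2×2 + 1×3 + 3×3 = 16; y[1] = 2×3 + 1×2 + 3×3 = 17; y[2] = 2×3 + 1×3 + 3×2 = 15. Result: [16, 17, 15]

[16, 17, 15]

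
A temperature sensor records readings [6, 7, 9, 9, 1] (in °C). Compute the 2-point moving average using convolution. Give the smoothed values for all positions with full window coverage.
2-point moving average kernel = [1, 1]. Apply in 'valid' mode (full window coverage): avg[0] = (6 + 7) / 2 = 6.5; avg[1] = (7 + 9) / 2 = 8.0; avg[2] = (9 + 9) / 2 = 9.0; avg[3] = (9 + 1) / 2 = 5.0. Smoothed values: [6.5, 8.0, 9.0, 5.0]

[6.5, 8.0, 9.0, 5.0]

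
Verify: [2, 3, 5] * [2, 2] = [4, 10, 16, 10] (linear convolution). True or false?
Recompute linear convolution of [2, 3, 5] and [2, 2]: y[0] = 2×2 = 4; y[1] = 2×2 + 3×2 = 10; y[2] = 3×2 + 5×2 = 16; y[3] = 5×2 = 10 → [4, 10, 16, 10]. Given [4, 10, 16, 10] matches, so answer: Yes

Yes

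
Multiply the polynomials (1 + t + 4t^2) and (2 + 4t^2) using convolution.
Ascending coefficients: a = [1, 1, 4], b = [2, 0, 4]. c[0] = 1×2 = 2; c[1] = 1×0 + 1×2 = 2; c[2] = 1×4 + 1×0 + 4×2 = 12; c[3] = 1×4 + 4×0 = 4; c[4] = 4×4 = 16. Result coefficients: [2, 2, 12, 4, 16] → 2 + 2t + 12t^2 + 4t^3 + 16t^4

2 + 2t + 12t^2 + 4t^3 + 16t^4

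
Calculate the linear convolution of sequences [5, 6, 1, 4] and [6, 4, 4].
y[0] = 5×6 = 30; y[1] = 5×4 + 6×6 = 56; y[2] = 5×4 + 6×4 + 1×6 = 50; y[3] = 6×4 + 1×4 + 4×6 = 52; y[4] = 1×4 + 4×4 = 20; y[5] = 4×4 = 16

[30, 56, 50, 52, 20, 16]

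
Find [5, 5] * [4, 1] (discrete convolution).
y[0] = 5×4 = 20; y[1] = 5×1 + 5×4 = 25; y[2] = 5×1 = 5

[20, 25, 5]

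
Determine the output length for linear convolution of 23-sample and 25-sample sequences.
Linear/full convolution length: m + n - 1 = 23 + 25 - 1 = 47

47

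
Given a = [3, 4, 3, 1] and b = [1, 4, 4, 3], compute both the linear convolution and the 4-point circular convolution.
Linear: y_lin[0] = 3×1 = 3; y_lin[1] = 3×4 + 4×1 = 16; y_lin[2] = 3×4 + 4×4 + 3×1 = 31; y_lin[3] = 3×3 + 4×4 + 3×4 + 1×1 = 38; y_lin[4] = 4×3 + 3×4 + 1×4 = 28; y_lin[5] = 3×3 + 1×4 = 13; y_lin[6] = 1×3 = 3 → [3, 16, 31, 38, 28, 13, 3]. Circular (length 4): y[0] = 3×1 + 4×3 + 3×4 + 1×4 = 31; y[1] = 3×4 + 4×1 + 3×3 + 1×4 = 29; y[2] = 3×4 + 4×4 + 3×1 + 1×3 = 34; y[3] = 3×3 + 4×4 + 3×4 + 1×1 = 38 → [31, 29, 34, 38]

Linear: [3, 16, 31, 38, 28, 13, 3], Circular: [31, 29, 34, 38]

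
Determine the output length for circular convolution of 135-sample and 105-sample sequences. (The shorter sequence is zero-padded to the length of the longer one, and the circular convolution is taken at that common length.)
Circular convolution (zero-padding the shorter input) has length max(m, n) = max(135, 105) = 135

135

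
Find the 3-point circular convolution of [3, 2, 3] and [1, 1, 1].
Use y[k] = Σ_j f[j]·g[(k-j) mod 3]. y[0] = 3×1 + 2×1 + 3×1 = 8; y[1] = 3×1 + 2×1 + 3×1 = 8; y[2] = 3×1 + 2×1 + 3×1 = 8. Result: [8, 8, 8]

[8, 8, 8]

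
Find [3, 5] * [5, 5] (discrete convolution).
y[0] = 3×5 = 15; y[1] = 3×5 + 5×5 = 40; y[2] = 5×5 = 25

[15, 40, 25]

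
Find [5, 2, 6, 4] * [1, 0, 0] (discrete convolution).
y[0] = 5×1 = 5; y[1] = 5×0 + 2×1 = 2; y[2] = 5×0 + 2×0 + 6×1 = 6; y[3] = 2×0 + 6×0 + 4×1 = 4; y[4] = 6×0 + 4×0 = 0; y[5] = 4×0 = 0

[5, 2, 6, 4, 0, 0]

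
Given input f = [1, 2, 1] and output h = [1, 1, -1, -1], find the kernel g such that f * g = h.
Output length 4 = len(f) + len(g) - 1 ⇒ len(g) = 2. Solve g forward using g[k] = (h[k] - Σ_{i≥1} f[i]·g[k-i]) / f[0]: g[0] = h[0] / f[0] = 1 / 1 = 1; g[1] = (h[1] - 2×1) / f[0] = (1 - 2×1) / 1 = -1. So g = [1, -1]. Forward-check [1, 2, 1] * [1, -1]: h[0] = 1×1 = 1; h[1] = 1×-1 + 2×1 = 1; h[2] = 2×-1 + 1×1 = -1; h[3] = 1×-1 = -1 → [1, 1, -1, -1] ✓

[1, -1]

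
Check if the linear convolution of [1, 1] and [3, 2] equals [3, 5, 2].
Recompute linear convolution of [1, 1] and [3, 2]: y[0] = 1×3 = 3; y[1] = 1×2 + 1×3 = 5; y[2] = 1×2 = 2 → [3, 5, 2]. Given [3, 5, 2] matches, so answer: Yes

Yes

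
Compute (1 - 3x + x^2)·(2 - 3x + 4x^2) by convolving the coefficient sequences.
Ascending coefficients: a = [1, -3, 1], b = [2, -3, 4]. c[0] = 1×2 = 2; c[1] = 1×-3 + -3×2 = -9; c[2] = 1×4 + -3×-3 + 1×2 = 15; c[3] = -3×4 + 1×-3 = -15; c[4] = 1×4 = 4. Result coefficients: [2, -9, 15, -15, 4] → 2 - 9x + 15x^2 - 15x^3 + 4x^4

2 - 9x + 15x^2 - 15x^3 + 4x^4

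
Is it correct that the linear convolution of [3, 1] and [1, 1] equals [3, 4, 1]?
Recompute linear convolution of [3, 1] and [1, 1]: y[0] = 3×1 = 3; y[1] = 3×1 + 1×1 = 4; y[2] = 1×1 = 1 → [3, 4, 1]. Given [3, 4, 1] matches, so answer: Yes

Yes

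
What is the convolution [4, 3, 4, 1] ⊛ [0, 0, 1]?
y[0] = 4×0 = 0; y[1] = 4×0 + 3×0 = 0; y[2] = 4×1 + 3×0 + 4×0 = 4; y[3] = 3×1 + 4×0 + 1×0 = 3; y[4] = 4×1 + 1×0 = 4; y[5] = 1×1 = 1

[0, 0, 4, 3, 4, 1]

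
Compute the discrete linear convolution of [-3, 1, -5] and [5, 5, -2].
y[0] = -3×5 = -15; y[1] = -3×5 + 1×5 = -10; y[2] = -3×-2 + 1×5 + -5×5 = -14; y[3] = 1×-2 + -5×5 = -27; y[4] = -5×-2 = 10

[-15, -10, -14, -27, 10]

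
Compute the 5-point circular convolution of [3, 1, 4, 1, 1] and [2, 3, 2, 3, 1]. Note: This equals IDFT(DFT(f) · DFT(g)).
Either evaluate y[k] = Σ_j f[j]·g[(k-j) mod 5] directly, or use IDFT(DFT(f) · DFT(g)). y[0] = 3×2 + 1×1 + 4×3 + 1×2 + 1×3 = 24; y[1] = 3×3 + 1×2 + 4×1 + 1×3 + 1×2 = 20; y[2] = 3×2 + 1×3 + 4×2 + 1×1 + 1×3 = 21; y[3] = 3×3 + 1×2 + 4×3 + 1×2 + 1×1 = 26; y[4] = 3×1 + 1×3 + 4×2 + 1×3 + 1×2 = 19. Result: [24, 20, 21, 26, 19]

[24, 20, 21, 26, 19]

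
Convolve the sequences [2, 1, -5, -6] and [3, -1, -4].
y[0] = 2×3 = 6; y[1] = 2×-1 + 1×3 = 1; y[2] = 2×-4 + 1×-1 + -5×3 = -24; y[3] = 1×-4 + -5×-1 + -6×3 = -17; y[4] = -5×-4 + -6×-1 = 26; y[5] = -6×-4 = 24

[6, 1, -24, -17, 26, 24]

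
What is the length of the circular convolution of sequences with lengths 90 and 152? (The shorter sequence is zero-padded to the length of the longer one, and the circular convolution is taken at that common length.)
Circular convolution (zero-padding the shorter input) has length max(m, n) = max(90, 152) = 152

152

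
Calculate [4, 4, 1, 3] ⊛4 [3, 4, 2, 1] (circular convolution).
Use y[k] = Σ_j f[j]·g[(k-j) mod 4]. y[0] = 4×3 + 4×1 + 1×2 + 3×4 = 30; y[1] = 4×4 + 4×3 + 1×1 + 3×2 = 35; y[2] = 4×2 + 4×4 + 1×3 + 3×1 = 30; y[3] = 4×1 + 4×2 + 1×4 + 3×3 = 25. Result: [30, 35, 30, 25]

[30, 35, 30, 25]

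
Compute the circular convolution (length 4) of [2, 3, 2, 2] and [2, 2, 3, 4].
Use y[k] = Σ_j s[j]·t[(k-j) mod 4]. y[0] = 2×2 + 3×4 + 2×3 + 2×2 = 26; y[1] = 2×2 + 3×2 + 2×4 + 2×3 = 24; y[2] = 2×3 + 3×2 + 2×2 + 2×4 = 24; y[3] = 2×4 + 3×3 + 2×2 + 2×2 = 25. Result: [26, 24, 24, 25]

[26, 24, 24, 25]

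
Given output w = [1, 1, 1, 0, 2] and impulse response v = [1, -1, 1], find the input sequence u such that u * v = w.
Deconvolve w=[1, 1, 1, 0, 2] by v=[1, -1, 1]. Since v[0]=1, solve forward: u[0] = w[0] / 1 = 1; u[1] = (w[1] - 1×-1) / 1 = 2; u[2] = (w[2] - 2×-1 - 1×1) / 1 = 2. So u = [1, 2, 2]. Check by forward convolution: w[0] = 1×1 = 1; w[1] = 1×-1 + 2×1 = 1; w[2] = 1×1 + 2×-1 + 2×1 = 1; w[3] = 2×1 + 2×-1 = 0; w[4] = 2×1 = 2

[1, 2, 2]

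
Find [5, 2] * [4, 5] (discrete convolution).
y[0] = 5×4 = 20; y[1] = 5×5 + 2×4 = 33; y[2] = 2×5 = 10

[20, 33, 10]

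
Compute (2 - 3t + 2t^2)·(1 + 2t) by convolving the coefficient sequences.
Ascending coefficients: a = [2, -3, 2], b = [1, 2]. c[0] = 2×1 = 2; c[1] = 2×2 + -3×1 = 1; c[2] = -3×2 + 2×1 = -4; c[3] = 2×2 = 4. Result coefficients: [2, 1, -4, 4] → 2 + t - 4t^2 + 4t^3

2 + t - 4t^2 + 4t^3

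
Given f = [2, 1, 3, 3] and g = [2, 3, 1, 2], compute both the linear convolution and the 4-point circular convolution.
Linear: y_lin[0] = 2×2 = 4; y_lin[1] = 2×3 + 1×2 = 8; y_lin[2] = 2×1 + 1×3 + 3×2 = 11; y_lin[3] = 2×2 + 1×1 + 3×3 + 3×2 = 20; y_lin[4] = 1×2 + 3×1 + 3×3 = 14; y_lin[5] = 3×2 + 3×1 = 9; y_lin[6] = 3×2 = 6 → [4, 8, 11, 20, 14, 9, 6]. Circular (length 4): y[0] = 2×2 + 1×2 + 3×1 + 3×3 = 18; y[1] = 2×3 + 1×2 + 3×2 + 3×1 = 17; y[2] = 2×1 + 1×3 + 3×2 + 3×2 = 17; y[3] = 2×2 + 1×1 + 3×3 + 3×2 = 20 → [18, 17, 17, 20]

Linear: [4, 8, 11, 20, 14, 9, 6], Circular: [18, 17, 17, 20]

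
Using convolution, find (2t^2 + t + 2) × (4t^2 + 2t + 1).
Ascending coefficients: a = [2, 1, 2], b = [1, 2, 4]. c[0] = 2×1 = 2; c[1] = 2×2 + 1×1 = 5; c[2] = 2×4 + 1×2 + 2×1 = 12; c[3] = 1×4 + 2×2 = 8; c[4] = 2×4 = 8. Result coefficients: [2, 5, 12, 8, 8] → 8t^4 + 8t^3 + 12t^2 + 5t + 2

8t^4 + 8t^3 + 12t^2 + 5t + 2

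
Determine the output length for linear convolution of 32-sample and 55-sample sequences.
Linear/full convolution length: m + n - 1 = 32 + 55 - 1 = 86

86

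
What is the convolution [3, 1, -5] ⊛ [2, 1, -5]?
y[0] = 3×2 = 6; y[1] = 3×1 + 1×2 = 5; y[2] = 3×-5 + 1×1 + -5×2 = -24; y[3] = 1×-5 + -5×1 = -10; y[4] = -5×-5 = 25

[6, 5, -24, -10, 25]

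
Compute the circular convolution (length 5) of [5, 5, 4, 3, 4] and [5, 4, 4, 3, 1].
Use y[k] = Σ_j x[j]·h[(k-j) mod 5]. y[0] = 5×5 + 5×1 + 4×3 + 3×4 + 4×4 = 70; y[1] = 5×4 + 5×5 + 4×1 + 3×3 + 4×4 = 74; y[2] = 5×4 + 5×4 + 4×5 + 3×1 + 4×3 = 75; y[3] = 5×3 + 5×4 + 4×4 + 3×5 + 4×1 = 70; y[4] = 5×1 + 5×3 + 4×4 + 3×4 + 4×5 = 68. Result: [70, 74, 75, 70, 68]

[70, 74, 75, 70, 68]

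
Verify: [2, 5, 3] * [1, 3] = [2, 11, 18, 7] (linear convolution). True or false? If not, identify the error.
Recompute linear convolution of [2, 5, 3] and [1, 3]: y[0] = 2×1 = 2; y[1] = 2×3 + 5×1 = 11; y[2] = 5×3 + 3×1 = 18; y[3] = 3×3 = 9 → [2, 11, 18, 9]. Compare to given [2, 11, 18, 7]: they differ at index 3: given 7, correct 9, so answer: No

No. Error at index 3: given 7, correct 9.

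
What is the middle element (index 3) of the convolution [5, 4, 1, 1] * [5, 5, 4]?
Use y[k] = Σ_i a[i]·b[k-i] at k=3. y[3] = 4×4 + 1×5 + 1×5 = 26

26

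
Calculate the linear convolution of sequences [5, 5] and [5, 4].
y[0] = 5×5 = 25; y[1] = 5×4 + 5×5 = 45; y[2] = 5×4 = 20

[25, 45, 20]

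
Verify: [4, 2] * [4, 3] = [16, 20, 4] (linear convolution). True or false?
Recompute linear convolution of [4, 2] and [4, 3]: y[0] = 4×4 = 16; y[1] = 4×3 + 2×4 = 20; y[2] = 2×3 = 6 → [16, 20, 6]. Compare to given [16, 20, 4]: they differ at index 2: given 4, correct 6, so answer: No

No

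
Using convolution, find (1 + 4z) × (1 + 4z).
Ascending coefficients: a = [1, 4], b = [1, 4]. c[0] = 1×1 = 1; c[1] = 1×4 + 4×1 = 8; c[2] = 4×4 = 16. Result coefficients: [1, 8, 16] → 1 + 8z + 16z^2

1 + 8z + 16z^2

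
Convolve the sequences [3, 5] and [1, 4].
y[0] = 3×1 = 3; y[1] = 3×4 + 5×1 = 17; y[2] = 5×4 = 20

[3, 17, 20]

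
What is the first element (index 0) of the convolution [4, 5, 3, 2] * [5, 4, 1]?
Use y[k] = Σ_i a[i]·b[k-i] at k=0. y[0] = 4×5 = 20

20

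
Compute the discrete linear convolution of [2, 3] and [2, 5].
y[0] = 2×2 = 4; y[1] = 2×5 + 3×2 = 16; y[2] = 3×5 = 15

[4, 16, 15]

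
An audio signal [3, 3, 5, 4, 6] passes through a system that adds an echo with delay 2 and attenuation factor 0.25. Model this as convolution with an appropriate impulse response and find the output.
Direct-path + delayed-attenuated-path model → impulse response h = [1, 0, 0.25] (1 at lag 0, 0.25 at lag 2). Output y[n] = x[n] + 0.25·x[n - 2] (with x[n] = 0 outside 0..4): y[0] = 3 + 0.25×0 = 3; y[1] = 3 + 0.25×0 = 3; y[2] = 5 + 0.25×3 = 5.75; y[3] = 4 + 0.25×3 = 4.75; y[4] = 6 + 0.25×5 = 7.25; y[5] = 0 + 0.25×4 = 1.0; y[6] = 0 + 0.25×6 = 1.5. So y = [3, 3, 5.75, 4.75, 7.25, 1.0, 1.5]

[3, 3, 5.75, 4.75, 7.25, 1.0, 1.5]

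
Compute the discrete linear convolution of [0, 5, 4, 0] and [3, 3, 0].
y[0] = 0×3 = 0; y[1] = 0×3 + 5×3 = 15; y[2] = 0×0 + 5×3 + 4×3 = 27; y[3] = 5×0 + 4×3 + 0×3 = 12; y[4] = 4×0 + 0×3 = 0; y[5] = 0×0 = 0

[0, 15, 27, 12, 0, 0]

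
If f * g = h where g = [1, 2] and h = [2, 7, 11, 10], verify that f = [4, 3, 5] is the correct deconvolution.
Forward-compute [4, 3, 5] * [1, 2]: h[0] = 4×1 = 4; h[1] = 4×2 + 3×1 = 11; h[2] = 3×2 + 5×1 = 11; h[3] = 5×2 = 10 → [4, 11, 11, 10]. Does not match given h = [2, 7, 11, 10].

Not verified. [4, 3, 5] * [1, 2] = [4, 11, 11, 10], which differs from [2, 7, 11, 10] at index 0.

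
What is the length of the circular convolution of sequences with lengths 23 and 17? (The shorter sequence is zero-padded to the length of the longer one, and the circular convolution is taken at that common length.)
Circular convolution (zero-padding the shorter input) has length max(m, n) = max(23, 17) = 23

23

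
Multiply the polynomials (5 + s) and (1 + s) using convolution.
Ascending coefficients: a = [5, 1], b = [1, 1]. c[0] = 5×1 = 5; c[1] = 5×1 + 1×1 = 6; c[2] = 1×1 = 1. Result coefficients: [5, 6, 1] → 5 + 6s + s^2

5 + 6s + s^2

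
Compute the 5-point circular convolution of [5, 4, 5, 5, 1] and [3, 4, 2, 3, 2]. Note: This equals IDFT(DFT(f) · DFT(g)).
Either evaluate y[k] = Σ_j f[j]·g[(k-j) mod 5] directly, or use IDFT(DFT(f) · DFT(g)). y[0] = 5×3 + 4×2 + 5×3 + 5×2 + 1×4 = 52; y[1] = 5×4 + 4×3 + 5×2 + 5×3 + 1×2 = 59; y[2] = 5×2 + 4×4 + 5×3 + 5×2 + 1×3 = 54; y[3] = 5×3 + 4×2 + 5×4 + 5×3 + 1×2 = 60; y[4] = 5×2 + 4×3 + 5×2 + 5×4 + 1×3 = 55. Result: [52, 59, 54, 60, 55]

[52, 59, 54, 60, 55]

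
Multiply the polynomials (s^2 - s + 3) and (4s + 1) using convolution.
Ascending coefficients: a = [3, -1, 1], b = [1, 4]. c[0] = 3×1 = 3; c[1] = 3×4 + -1×1 = 11; c[2] = -1×4 + 1×1 = -3; c[3] = 1×4 = 4. Result coefficients: [3, 11, -3, 4] → 4s^3 - 3s^2 + 11s + 3

4s^3 - 3s^2 + 11s + 3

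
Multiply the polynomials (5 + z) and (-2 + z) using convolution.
Ascending coefficients: a = [5, 1], b = [-2, 1]. c[0] = 5×-2 = -10; c[1] = 5×1 + 1×-2 = 3; c[2] = 1×1 = 1. Result coefficients: [-10, 3, 1] → -10 + 3z + z^2

-10 + 3z + z^2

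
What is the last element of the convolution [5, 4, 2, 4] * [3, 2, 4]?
Use y[k] = Σ_i a[i]·b[k-i] at k=5. y[5] = 4×4 = 16

16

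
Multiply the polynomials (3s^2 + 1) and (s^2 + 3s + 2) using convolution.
Ascending coefficients: a = [1, 0, 3], b = [2, 3, 1]. c[0] = 1×2 = 2; c[1] = 1×3 + 0×2 = 3; c[2] = 1×1 + 0×3 + 3×2 = 7; c[3] = 0×1 + 3×3 = 9; c[4] = 3×1 = 3. Result coefficients: [2, 3, 7, 9, 3] → 3s^4 + 9s^3 + 7s^2 + 3s + 2

3s^4 + 9s^3 + 7s^2 + 3s + 2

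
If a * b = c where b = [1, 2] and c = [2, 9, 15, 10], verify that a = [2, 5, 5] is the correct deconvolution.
Forward-compute [2, 5, 5] * [1, 2]: c[0] = 2×1 = 2; c[1] = 2×2 + 5×1 = 9; c[2] = 5×2 + 5×1 = 15; c[3] = 5×2 = 10 → [2, 9, 15, 10]. Matches given c = [2, 9, 15, 10], so verified.

Verified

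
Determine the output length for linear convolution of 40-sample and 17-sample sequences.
Linear/full convolution length: m + n - 1 = 40 + 17 - 1 = 56

56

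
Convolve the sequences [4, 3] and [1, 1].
y[0] = 4×1 = 4; y[1] = 4×1 + 3×1 = 7; y[2] = 3×1 = 3

[4, 7, 3]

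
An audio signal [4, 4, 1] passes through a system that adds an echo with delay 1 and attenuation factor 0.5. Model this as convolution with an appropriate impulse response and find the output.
Direct-path + delayed-attenuated-path model → impulse response h = [1, 0.5] (1 at lag 0, 0.5 at lag 1). Output y[n] = x[n] + 0.5·x[n - 1] (with x[n] = 0 outside 0..2): y[0] = 4 + 0.5×0 = 4; y[1] = 4 + 0.5×4 = 6.0; y[2] = 1 + 0.5×4 = 3.0; y[3] = 0 + 0.5×1 = 0.5. So y = [4, 6.0, 3.0, 0.5]

[4, 6.0, 3.0, 0.5]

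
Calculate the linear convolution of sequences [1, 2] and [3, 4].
y[0] = 1×3 = 3; y[1] = 1×4 + 2×3 = 10; y[2] = 2×4 = 8

[3, 10, 8]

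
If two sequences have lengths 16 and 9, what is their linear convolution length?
Linear/full convolution length: m + n - 1 = 16 + 9 - 1 = 24

24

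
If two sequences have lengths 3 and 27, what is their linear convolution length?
Linear/full convolution length: m + n - 1 = 3 + 27 - 1 = 29

29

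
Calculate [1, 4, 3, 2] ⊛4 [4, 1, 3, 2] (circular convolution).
Use y[k] = Σ_j f[j]·g[(k-j) mod 4]. y[0] = 1×4 + 4×2 + 3×3 + 2×1 = 23; y[1] = 1×1 + 4×4 + 3×2 + 2×3 = 29; y[2] = 1×3 + 4×1 + 3×4 + 2×2 = 23; y[3] = 1×2 + 4×3 + 3×1 + 2×4 = 25. Result: [23, 29, 23, 25]

[23, 29, 23, 25]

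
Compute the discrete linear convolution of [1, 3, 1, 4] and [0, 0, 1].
y[0] = 1×0 = 0; y[1] = 1×0 + 3×0 = 0; y[2] = 1×1 + 3×0 + 1×0 = 1; y[3] = 3×1 + 1×0 + 4×0 = 3; y[4] = 1×1 + 4×0 = 1; y[5] = 4×1 = 4

[0, 0, 1, 3, 1, 4]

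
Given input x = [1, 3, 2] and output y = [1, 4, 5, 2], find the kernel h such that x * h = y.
Output length 4 = len(x) + len(h) - 1 ⇒ len(h) = 2. Solve h forward using h[k] = (y[k] - Σ_{i≥1} x[i]·h[k-i]) / x[0]: h[0] = y[0] / x[0] = 1 / 1 = 1; h[1] = (y[1] - 3×1) / x[0] = (4 - 3×1) / 1 = 1. So h = [1, 1]. Forward-check [1, 3, 2] * [1, 1]: y[0] = 1×1 = 1; y[1] = 1×1 + 3×1 = 4; y[2] = 3×1 + 2×1 = 5; y[3] = 2×1 = 2 → [1, 4, 5, 2] ✓

[1, 1]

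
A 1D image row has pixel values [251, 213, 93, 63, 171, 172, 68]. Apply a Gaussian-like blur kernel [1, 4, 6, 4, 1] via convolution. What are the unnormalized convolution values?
Convolve image row [251, 213, 93, 63, 171, 172, 68] with kernel [1, 4, 6, 4, 1]: y[0] = 251×1 = 251; y[1] = 251×4 + 213×1 = 1217; y[2] = 251×6 + 213×4 + 93×1 = 2451; y[3] = 251×4 + 213×6 + 93×4 + 63×1 = 2717; y[4] = 251×1 + 213×4 + 93×6 + 63×4 + 171×1 = 2084; y[5] = 213×1 + 93×4 + 63×6 + 171×4 + 172×1 = 1819; y[6] = 93×1 + 63×4 + 171×6 + 172×4 + 68×1 = 2127; y[7] = 63×1 + 171×4 + 172×6 + 68×4 = 2051; y[8] = 171×1 + 172×4 + 68×6 = 1267; y[9] = 172×1 + 68×4 = 444; y[10] = 68×1 = 68 → [251, 1217, 2451, 2717, 2084, 1819, 2127, 2051, 1267, 444, 68]. Normalization factor = sum(kernel) = 16.

[251, 1217, 2451, 2717, 2084, 1819, 2127, 2051, 1267, 444, 68]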